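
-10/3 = -3.33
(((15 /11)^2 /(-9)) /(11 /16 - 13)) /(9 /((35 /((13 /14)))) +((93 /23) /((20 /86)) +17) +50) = 0.00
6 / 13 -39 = -501 / 13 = -38.54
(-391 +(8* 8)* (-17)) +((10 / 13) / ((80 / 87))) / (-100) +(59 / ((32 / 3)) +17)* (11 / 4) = -58949173 / 41600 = -1417.05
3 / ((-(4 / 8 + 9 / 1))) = -6 / 19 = -0.32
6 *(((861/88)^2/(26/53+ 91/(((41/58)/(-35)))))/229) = -536963511/964482458368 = -0.00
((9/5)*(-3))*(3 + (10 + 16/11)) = -4293/55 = -78.05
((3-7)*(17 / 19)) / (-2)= 1.79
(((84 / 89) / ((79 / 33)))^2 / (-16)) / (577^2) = -480249 / 16458332130769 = -0.00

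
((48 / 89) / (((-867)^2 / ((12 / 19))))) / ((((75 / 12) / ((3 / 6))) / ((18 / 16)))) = 0.00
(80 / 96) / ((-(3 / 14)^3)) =-6860 / 81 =-84.69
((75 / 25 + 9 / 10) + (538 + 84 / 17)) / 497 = 92963 / 84490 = 1.10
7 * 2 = 14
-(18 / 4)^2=-81 / 4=-20.25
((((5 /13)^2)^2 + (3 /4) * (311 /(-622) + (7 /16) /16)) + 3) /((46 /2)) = 78011749 /672668672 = 0.12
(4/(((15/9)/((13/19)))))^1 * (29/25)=4524/2375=1.90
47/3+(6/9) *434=305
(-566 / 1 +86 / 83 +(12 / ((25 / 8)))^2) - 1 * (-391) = -8259447 / 51875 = -159.22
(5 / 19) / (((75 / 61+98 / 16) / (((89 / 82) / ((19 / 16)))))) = 1737280 / 53120789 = 0.03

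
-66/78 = -11/13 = -0.85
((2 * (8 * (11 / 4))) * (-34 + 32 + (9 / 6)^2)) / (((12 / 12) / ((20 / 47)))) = 220 / 47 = 4.68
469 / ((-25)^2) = 469 / 625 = 0.75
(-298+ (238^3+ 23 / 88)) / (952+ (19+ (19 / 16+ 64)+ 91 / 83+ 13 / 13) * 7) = 28132867430 / 3247123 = 8663.94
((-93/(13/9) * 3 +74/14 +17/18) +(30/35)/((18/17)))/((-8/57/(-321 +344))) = 133221635/4368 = 30499.46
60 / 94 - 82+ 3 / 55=-81.31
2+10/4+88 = 185/2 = 92.50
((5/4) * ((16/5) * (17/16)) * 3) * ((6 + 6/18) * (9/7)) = 2907/28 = 103.82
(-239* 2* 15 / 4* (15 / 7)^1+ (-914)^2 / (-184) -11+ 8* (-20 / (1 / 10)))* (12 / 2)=-9652530 / 161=-59953.60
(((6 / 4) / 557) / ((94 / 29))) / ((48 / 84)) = 609 / 418864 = 0.00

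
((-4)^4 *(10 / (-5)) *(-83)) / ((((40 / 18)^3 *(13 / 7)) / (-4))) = -13553568 / 1625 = -8340.66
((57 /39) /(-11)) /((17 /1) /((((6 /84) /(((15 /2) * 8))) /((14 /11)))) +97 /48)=-912 /124763951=-0.00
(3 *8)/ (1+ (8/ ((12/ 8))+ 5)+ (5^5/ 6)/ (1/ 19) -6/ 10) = 720/ 297197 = 0.00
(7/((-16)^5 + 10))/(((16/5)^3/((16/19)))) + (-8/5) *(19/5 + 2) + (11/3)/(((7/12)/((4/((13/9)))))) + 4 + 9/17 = 2496412208881679/197251202803200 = 12.66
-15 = -15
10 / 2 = 5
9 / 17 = 0.53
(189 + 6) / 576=65 / 192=0.34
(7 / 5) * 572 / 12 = 1001 / 15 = 66.73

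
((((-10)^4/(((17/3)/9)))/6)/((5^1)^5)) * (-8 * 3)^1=-1728/85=-20.33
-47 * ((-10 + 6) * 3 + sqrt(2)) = 564 - 47 * sqrt(2) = 497.53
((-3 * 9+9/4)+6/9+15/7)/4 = -1843/336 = -5.49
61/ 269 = 0.23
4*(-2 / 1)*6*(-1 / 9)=16 / 3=5.33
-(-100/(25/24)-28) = 124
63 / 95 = 0.66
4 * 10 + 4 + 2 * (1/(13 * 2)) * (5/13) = 7441/169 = 44.03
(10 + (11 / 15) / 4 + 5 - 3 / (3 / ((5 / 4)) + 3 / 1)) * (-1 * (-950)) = 250135 / 18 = 13896.39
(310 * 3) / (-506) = -465 / 253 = -1.84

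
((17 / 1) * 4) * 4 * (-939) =-255408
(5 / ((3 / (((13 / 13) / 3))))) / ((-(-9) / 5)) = 25 / 81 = 0.31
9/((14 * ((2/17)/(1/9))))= 17/28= 0.61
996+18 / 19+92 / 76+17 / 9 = 171008 / 171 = 1000.05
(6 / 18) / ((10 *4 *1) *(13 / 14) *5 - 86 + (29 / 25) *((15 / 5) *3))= 175 / 57831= 0.00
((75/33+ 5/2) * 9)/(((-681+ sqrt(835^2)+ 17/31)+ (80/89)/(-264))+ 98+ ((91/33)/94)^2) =1140366406410/6704640736523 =0.17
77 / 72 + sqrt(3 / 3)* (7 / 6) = 161 / 72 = 2.24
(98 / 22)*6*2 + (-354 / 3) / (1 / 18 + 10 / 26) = -243168 / 1133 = -214.62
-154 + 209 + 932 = 987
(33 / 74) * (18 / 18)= 33 / 74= 0.45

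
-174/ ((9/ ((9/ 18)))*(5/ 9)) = -87/ 5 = -17.40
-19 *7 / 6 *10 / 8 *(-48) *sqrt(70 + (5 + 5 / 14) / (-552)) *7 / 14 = 95 *sqrt(29027495) / 92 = 5563.40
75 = 75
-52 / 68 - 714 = -12151 / 17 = -714.76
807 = 807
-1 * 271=-271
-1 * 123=-123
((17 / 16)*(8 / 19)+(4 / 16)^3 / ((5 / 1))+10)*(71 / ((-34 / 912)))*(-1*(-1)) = -13533807 / 680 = -19902.66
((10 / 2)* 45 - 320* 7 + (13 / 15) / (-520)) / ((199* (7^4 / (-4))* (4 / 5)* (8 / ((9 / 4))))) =3627003 / 611582720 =0.01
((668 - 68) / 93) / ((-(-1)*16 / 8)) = 100 / 31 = 3.23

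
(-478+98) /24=-95 /6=-15.83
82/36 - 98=-1723/18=-95.72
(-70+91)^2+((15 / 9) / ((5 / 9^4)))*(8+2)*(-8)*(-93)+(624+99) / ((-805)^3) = 8488308010824402 / 521660125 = 16271721.00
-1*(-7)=7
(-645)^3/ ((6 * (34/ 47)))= -4203932625/ 68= -61822538.60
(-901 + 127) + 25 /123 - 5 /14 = -1333093 /1722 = -774.15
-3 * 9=-27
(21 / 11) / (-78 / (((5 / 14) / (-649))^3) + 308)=375 / 91940623699364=0.00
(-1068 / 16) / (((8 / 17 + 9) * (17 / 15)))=-4005 / 644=-6.22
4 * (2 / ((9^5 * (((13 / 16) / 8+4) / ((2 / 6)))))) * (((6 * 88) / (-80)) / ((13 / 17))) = -191488 / 2015047125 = -0.00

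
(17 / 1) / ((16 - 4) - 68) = -17 / 56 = -0.30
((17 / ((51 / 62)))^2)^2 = 14776336 / 81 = 182423.90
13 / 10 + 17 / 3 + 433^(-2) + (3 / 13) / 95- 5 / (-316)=1533249277447 / 219508371420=6.98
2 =2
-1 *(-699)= 699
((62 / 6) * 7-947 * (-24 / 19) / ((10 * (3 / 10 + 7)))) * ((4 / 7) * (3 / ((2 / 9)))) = 6644934 / 9709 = 684.41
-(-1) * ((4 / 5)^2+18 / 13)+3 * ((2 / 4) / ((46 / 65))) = 123911 / 29900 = 4.14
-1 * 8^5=-32768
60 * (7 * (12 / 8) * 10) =6300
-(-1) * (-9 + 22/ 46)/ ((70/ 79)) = -1106/ 115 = -9.62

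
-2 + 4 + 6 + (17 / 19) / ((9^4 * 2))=1994561 / 249318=8.00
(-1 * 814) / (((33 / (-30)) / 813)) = 601620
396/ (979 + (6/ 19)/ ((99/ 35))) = 248292/ 613903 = 0.40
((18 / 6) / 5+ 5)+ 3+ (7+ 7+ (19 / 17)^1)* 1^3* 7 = 9726 / 85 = 114.42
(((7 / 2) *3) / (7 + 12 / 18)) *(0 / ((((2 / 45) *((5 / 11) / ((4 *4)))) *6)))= 0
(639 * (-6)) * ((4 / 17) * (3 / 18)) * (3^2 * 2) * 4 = -184032 / 17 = -10825.41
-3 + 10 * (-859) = -8593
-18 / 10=-9 / 5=-1.80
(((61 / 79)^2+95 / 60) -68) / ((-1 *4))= 4929425 / 299568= 16.46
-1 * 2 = -2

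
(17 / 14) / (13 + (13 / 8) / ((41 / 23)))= 0.09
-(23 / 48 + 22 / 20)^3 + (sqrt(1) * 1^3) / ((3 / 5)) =-31399939 / 13824000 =-2.27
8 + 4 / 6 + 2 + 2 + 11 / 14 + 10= 985 / 42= 23.45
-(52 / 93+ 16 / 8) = -238 / 93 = -2.56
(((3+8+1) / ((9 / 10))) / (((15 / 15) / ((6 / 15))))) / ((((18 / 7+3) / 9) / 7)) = 784 / 13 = 60.31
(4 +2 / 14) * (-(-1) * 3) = 12.43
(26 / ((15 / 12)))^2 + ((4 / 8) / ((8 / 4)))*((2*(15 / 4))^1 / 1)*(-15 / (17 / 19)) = 1364101 / 3400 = 401.21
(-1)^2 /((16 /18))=9 /8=1.12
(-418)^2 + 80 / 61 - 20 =10657024 / 61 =174705.31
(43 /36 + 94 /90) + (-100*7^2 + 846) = -729317 /180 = -4051.76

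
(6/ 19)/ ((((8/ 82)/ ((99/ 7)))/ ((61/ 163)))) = 742797/ 43358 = 17.13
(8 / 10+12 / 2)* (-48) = -1632 / 5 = -326.40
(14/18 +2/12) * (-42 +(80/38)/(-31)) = -210613/5301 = -39.73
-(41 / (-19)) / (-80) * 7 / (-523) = 287 / 794960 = 0.00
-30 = -30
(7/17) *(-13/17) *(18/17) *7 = -11466/4913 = -2.33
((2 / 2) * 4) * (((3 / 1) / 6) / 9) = 2 / 9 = 0.22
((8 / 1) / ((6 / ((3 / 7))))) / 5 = 4 / 35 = 0.11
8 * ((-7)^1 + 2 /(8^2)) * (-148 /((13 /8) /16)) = 1056128 /13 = 81240.62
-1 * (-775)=775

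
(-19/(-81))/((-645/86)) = -38/1215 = -0.03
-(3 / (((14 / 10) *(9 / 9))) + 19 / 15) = -358 / 105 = -3.41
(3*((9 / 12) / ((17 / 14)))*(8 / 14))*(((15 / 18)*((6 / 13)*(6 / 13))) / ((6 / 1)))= 90 / 2873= 0.03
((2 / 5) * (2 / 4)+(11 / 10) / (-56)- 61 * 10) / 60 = -113833 / 11200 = -10.16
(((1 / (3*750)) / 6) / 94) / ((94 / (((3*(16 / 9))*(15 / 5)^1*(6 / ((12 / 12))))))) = 2 / 2485125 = 0.00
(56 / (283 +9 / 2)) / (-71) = -112 / 40825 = -0.00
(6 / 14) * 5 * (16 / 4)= 60 / 7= 8.57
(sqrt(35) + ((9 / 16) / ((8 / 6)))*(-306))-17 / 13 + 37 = -38855 / 416 + sqrt(35) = -87.49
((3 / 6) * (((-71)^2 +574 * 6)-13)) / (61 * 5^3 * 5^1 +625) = 2118 / 19375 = 0.11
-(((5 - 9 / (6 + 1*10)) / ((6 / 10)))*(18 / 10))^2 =-45369 / 256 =-177.22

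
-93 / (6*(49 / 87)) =-2697 / 98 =-27.52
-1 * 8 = -8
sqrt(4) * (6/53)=12/53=0.23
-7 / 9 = -0.78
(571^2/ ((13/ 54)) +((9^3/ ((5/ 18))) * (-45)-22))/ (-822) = -8035327/ 5343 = -1503.90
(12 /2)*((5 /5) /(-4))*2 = -3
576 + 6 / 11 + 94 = 670.55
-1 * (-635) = 635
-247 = -247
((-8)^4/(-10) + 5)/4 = -2023/20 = -101.15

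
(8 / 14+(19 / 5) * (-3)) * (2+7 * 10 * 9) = -239528 / 35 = -6843.66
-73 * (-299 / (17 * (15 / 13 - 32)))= -41.62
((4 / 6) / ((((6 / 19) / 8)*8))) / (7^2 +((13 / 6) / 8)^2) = 4864 / 113065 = 0.04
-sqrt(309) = -17.58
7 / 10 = 0.70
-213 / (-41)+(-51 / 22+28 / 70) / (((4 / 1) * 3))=272509 / 54120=5.04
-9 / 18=-1 / 2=-0.50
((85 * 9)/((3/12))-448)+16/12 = 7840/3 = 2613.33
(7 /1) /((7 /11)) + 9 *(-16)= -133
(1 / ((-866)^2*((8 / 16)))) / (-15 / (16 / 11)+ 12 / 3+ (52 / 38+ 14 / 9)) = -1368 / 1738210519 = -0.00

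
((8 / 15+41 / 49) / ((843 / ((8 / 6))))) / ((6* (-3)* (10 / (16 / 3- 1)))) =-13091 / 250940025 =-0.00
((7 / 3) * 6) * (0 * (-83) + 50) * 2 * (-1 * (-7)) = 9800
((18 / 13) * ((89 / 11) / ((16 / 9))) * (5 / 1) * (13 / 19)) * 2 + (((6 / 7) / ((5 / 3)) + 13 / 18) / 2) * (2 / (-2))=2797841 / 65835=42.50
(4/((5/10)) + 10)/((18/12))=12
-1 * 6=-6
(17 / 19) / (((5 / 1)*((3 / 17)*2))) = 289 / 570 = 0.51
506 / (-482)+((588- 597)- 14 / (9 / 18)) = -9170 / 241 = -38.05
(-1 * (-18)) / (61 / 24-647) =-432 / 15467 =-0.03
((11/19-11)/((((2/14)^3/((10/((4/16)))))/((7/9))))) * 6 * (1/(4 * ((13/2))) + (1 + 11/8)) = -1610322.51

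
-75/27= -2.78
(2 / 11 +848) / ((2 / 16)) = 74640 / 11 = 6785.45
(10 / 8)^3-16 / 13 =601 / 832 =0.72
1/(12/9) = 3/4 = 0.75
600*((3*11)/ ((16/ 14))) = 17325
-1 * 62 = -62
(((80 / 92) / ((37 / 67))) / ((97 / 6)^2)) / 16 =3015 / 8007059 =0.00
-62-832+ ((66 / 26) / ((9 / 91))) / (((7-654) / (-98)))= -1727708 / 1941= -890.11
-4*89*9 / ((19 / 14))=-44856 / 19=-2360.84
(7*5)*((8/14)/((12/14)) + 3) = 385/3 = 128.33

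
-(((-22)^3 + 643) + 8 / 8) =10004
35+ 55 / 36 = 1315 / 36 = 36.53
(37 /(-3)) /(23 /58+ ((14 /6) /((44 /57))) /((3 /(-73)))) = 47212 /280043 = 0.17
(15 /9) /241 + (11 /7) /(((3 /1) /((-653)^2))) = 1130410294 /5061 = 223357.10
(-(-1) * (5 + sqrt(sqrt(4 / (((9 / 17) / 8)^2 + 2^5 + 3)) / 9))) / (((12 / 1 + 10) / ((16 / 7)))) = 32 * sqrt(17) * 647441^(3 / 4) / 149558871 + 40 / 77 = 0.54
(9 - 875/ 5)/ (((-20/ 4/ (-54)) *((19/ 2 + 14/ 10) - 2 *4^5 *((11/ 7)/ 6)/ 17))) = 6400296/ 73727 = 86.81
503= 503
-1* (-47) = 47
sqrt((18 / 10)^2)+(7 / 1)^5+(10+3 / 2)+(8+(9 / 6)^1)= 84149 / 5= 16829.80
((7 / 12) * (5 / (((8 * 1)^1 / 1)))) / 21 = 5 / 288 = 0.02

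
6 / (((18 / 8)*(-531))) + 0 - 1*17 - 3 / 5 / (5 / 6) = -705899 / 39825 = -17.73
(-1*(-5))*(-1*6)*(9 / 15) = -18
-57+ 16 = -41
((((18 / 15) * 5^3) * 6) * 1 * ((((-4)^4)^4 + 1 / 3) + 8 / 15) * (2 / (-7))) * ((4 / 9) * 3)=-10307921512480 / 7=-1472560216068.57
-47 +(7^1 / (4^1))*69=295 / 4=73.75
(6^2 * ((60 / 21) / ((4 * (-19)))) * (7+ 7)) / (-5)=72 / 19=3.79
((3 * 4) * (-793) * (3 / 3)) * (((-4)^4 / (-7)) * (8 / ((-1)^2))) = 19488768 / 7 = 2784109.71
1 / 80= 0.01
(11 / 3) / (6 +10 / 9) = 33 / 64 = 0.52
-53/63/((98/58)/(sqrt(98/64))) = -1537* sqrt(2)/3528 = -0.62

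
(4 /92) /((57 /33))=11 /437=0.03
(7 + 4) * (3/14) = 33/14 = 2.36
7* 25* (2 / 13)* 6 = 2100 / 13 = 161.54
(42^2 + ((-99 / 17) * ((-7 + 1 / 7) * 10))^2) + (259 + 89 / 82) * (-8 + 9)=187518704775 / 1161202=161486.72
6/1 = 6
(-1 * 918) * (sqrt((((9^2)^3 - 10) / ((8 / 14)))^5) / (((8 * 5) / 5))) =-6351883654452651 * sqrt(3720017) / 128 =-95711699379714325.46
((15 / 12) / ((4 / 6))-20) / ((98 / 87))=-16.09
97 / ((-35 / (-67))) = 6499 / 35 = 185.69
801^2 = 641601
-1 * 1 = -1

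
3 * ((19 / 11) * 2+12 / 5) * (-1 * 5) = -87.82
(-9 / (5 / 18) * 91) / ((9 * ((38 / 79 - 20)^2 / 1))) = -567931 / 660490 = -0.86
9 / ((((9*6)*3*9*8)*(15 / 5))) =1 / 3888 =0.00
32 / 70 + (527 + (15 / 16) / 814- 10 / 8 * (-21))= 252402389 / 455840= 553.71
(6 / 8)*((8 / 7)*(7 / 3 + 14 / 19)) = 50 / 19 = 2.63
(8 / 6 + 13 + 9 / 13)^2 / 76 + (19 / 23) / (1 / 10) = 7465337 / 664677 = 11.23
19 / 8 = 2.38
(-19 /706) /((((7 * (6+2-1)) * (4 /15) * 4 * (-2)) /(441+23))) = 8265 /69188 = 0.12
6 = 6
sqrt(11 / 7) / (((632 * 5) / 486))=243 * sqrt(77) / 11060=0.19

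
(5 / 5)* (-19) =-19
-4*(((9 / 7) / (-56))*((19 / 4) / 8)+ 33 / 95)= -397707 / 297920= -1.33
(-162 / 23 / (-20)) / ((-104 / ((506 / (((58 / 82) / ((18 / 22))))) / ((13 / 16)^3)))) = -15303168 / 4141345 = -3.70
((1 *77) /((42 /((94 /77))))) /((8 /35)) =235 /24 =9.79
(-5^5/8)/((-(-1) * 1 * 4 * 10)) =-625/64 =-9.77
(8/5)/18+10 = 10.09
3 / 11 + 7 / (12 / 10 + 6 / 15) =409 / 88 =4.65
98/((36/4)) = 98/9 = 10.89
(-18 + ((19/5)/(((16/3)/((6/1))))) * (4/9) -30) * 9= -414.90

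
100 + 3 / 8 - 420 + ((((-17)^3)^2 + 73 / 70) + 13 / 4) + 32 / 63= 24137254.18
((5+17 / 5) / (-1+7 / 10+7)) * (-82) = -6888 / 67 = -102.81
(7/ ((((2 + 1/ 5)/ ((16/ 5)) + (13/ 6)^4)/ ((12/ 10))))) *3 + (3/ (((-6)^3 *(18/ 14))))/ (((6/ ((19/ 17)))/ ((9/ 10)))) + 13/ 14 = 7705307111/ 3785171040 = 2.04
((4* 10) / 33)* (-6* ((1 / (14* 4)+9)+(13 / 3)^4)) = -16403210 / 6237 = -2629.98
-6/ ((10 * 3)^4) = -1/ 135000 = -0.00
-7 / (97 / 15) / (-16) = 105 / 1552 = 0.07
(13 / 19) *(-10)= -130 / 19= -6.84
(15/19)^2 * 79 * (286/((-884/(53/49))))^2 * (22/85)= 13291359345/8516793586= 1.56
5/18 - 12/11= -161/198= -0.81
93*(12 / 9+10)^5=1408498144 / 81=17388865.98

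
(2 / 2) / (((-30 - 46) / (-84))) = 21 / 19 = 1.11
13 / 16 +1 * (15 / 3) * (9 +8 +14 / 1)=2493 / 16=155.81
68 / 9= 7.56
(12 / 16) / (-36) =-1 / 48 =-0.02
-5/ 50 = -1/ 10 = -0.10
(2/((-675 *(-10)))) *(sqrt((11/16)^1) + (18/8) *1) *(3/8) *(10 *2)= sqrt(11)/1800 + 1/200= 0.01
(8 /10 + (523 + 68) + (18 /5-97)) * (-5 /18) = -1246 /9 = -138.44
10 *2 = 20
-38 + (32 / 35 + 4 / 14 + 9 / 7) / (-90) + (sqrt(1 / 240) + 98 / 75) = -38557 / 1050 + sqrt(15) / 60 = -36.66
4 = 4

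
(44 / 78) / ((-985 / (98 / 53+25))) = -31306 / 2035995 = -0.02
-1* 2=-2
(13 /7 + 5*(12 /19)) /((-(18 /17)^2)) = -192763 /43092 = -4.47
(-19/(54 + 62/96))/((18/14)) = -2128/7869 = -0.27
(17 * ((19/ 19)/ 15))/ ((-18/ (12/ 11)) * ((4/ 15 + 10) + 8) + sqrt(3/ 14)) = -358666/ 95383833 -85 * sqrt(42)/ 95383833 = -0.00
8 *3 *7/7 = 24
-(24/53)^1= -24/53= -0.45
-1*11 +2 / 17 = -185 / 17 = -10.88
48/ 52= 12/ 13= 0.92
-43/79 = -0.54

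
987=987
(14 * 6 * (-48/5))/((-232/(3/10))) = 756/725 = 1.04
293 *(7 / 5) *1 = 2051 / 5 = 410.20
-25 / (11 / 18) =-40.91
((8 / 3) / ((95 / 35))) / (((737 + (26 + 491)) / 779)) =1148 / 1881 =0.61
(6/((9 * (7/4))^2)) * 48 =512/441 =1.16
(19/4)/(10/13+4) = 1.00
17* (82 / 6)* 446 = 310862 / 3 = 103620.67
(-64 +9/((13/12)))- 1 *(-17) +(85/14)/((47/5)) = -325449/8554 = -38.05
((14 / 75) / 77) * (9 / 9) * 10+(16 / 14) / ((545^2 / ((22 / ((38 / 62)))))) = 31783508 / 1303642725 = 0.02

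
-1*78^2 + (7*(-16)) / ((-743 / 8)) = -4519516 / 743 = -6082.79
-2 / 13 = -0.15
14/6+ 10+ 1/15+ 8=20.40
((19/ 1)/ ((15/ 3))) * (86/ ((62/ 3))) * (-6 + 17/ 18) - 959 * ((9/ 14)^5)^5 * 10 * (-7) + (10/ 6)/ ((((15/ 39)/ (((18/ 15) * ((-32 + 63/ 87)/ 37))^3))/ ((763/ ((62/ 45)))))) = -3407190048259698792399689494252494980034167/ 1318854663600905604343110361324663603200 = -2583.45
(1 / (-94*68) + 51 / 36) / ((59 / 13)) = 353119 / 1131384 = 0.31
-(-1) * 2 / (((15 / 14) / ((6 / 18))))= 28 / 45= 0.62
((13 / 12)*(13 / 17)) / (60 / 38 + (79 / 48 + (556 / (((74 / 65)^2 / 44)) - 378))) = 0.00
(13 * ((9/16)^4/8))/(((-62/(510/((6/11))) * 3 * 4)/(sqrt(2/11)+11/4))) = -292412835/520093696 - 2416635 * sqrt(22)/130023424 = -0.65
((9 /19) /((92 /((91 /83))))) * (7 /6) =1911 /290168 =0.01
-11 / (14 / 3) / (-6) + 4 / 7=27 / 28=0.96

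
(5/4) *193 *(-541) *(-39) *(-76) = -386850165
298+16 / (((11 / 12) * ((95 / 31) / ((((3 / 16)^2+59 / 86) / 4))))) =214988407 / 718960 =299.03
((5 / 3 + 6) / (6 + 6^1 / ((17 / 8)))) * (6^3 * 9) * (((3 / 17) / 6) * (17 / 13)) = 21114 / 325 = 64.97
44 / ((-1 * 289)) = -0.15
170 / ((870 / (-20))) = -340 / 87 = -3.91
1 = 1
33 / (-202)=-33 / 202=-0.16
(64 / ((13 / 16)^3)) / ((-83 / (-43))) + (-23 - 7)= 5801662 / 182351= 31.82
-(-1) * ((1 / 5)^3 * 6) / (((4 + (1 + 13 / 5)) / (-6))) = -18 / 475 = -0.04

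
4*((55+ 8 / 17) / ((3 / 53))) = 199916 / 51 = 3919.92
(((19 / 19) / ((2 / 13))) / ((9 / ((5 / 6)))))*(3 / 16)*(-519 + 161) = -11635 / 288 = -40.40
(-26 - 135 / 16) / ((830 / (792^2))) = -10800702 / 415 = -26025.79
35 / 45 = 7 / 9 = 0.78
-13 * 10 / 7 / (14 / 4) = -260 / 49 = -5.31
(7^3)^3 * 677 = 27319391939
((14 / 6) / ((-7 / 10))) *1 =-10 / 3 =-3.33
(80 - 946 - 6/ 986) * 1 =-426941/ 493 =-866.01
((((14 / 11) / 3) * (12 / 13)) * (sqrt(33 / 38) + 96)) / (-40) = -672 / 715 - 7 * sqrt(1254) / 27170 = -0.95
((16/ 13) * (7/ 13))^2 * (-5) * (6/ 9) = -1.46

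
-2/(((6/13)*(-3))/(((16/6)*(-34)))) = -3536/27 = -130.96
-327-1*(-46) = -281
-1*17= -17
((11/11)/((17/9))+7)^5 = 34359738368/1419857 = 24199.44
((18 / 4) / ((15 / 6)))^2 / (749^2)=81 / 14025025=0.00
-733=-733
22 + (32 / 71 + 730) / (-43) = 15304 / 3053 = 5.01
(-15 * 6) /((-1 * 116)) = 45 /58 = 0.78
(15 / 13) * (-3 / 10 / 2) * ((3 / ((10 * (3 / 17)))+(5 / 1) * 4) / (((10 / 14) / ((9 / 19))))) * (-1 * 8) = 123039 / 6175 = 19.93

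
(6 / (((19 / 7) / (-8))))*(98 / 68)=-8232 / 323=-25.49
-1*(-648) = 648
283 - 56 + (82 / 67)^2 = 1025727 / 4489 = 228.50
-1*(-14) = 14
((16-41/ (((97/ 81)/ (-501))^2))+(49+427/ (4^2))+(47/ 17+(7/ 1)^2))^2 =337271106068029808294871001/ 6549750325504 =51493734769512.30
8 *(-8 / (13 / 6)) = -384 / 13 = -29.54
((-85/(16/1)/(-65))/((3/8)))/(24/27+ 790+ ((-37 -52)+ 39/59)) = 3009/9699404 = 0.00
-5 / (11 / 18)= -8.18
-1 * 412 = -412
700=700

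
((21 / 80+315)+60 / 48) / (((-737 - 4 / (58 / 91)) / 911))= -668955499 / 1724400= -387.94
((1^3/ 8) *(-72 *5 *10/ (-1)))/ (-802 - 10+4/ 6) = -675/ 1217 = -0.55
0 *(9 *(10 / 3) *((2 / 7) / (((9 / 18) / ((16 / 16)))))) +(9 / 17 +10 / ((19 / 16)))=8.95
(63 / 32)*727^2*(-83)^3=-19038978713349 / 32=-594968084792.16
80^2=6400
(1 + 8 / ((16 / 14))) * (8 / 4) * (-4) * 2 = -128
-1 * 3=-3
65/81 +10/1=875/81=10.80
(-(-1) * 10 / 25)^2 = 4 / 25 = 0.16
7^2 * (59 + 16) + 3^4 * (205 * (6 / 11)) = 140055 / 11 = 12732.27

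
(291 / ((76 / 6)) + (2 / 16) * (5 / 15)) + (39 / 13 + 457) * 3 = 639775 / 456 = 1403.02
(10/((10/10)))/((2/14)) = 70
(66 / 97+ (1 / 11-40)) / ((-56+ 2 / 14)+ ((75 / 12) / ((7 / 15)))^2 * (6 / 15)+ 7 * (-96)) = 16407944 / 274427065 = 0.06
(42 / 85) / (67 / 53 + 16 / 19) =2014 / 8585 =0.23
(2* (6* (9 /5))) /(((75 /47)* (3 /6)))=27.07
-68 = -68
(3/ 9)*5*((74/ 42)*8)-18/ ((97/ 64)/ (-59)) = 4425544/ 6111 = 724.19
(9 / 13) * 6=54 / 13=4.15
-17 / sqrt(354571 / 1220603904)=-9792* sqrt(952861) / 9583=-997.44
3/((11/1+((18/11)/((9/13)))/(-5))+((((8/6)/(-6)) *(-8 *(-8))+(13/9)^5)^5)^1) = -118453167969155677147091085/1241180005234010574643854728954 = -0.00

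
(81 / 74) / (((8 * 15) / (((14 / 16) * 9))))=1701 / 23680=0.07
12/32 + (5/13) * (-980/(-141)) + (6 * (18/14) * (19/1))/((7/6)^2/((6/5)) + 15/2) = 3833322469/191438520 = 20.02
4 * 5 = 20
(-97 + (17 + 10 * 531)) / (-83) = -5230 / 83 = -63.01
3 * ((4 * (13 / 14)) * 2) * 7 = 156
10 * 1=10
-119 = -119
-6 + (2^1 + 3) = -1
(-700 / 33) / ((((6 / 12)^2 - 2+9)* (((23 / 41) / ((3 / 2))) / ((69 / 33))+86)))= -574 / 16907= -0.03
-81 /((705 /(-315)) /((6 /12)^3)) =1701 /376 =4.52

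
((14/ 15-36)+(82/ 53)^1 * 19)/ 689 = -4508/ 547755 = -0.01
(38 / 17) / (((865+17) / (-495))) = -1045 / 833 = -1.25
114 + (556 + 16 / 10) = 3358 / 5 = 671.60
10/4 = 5/2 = 2.50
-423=-423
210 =210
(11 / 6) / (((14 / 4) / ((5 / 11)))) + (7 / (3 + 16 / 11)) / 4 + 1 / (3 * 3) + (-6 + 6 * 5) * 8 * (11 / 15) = 178343 / 1260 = 141.54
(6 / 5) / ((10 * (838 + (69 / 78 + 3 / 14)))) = 273 / 1908950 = 0.00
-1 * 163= -163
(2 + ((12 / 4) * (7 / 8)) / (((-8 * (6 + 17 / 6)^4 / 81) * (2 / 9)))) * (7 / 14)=125007667 / 126247696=0.99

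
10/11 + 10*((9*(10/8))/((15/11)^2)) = 1351/22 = 61.41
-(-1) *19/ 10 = 19/ 10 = 1.90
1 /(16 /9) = 9 /16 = 0.56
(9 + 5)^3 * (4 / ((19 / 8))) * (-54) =-4741632 / 19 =-249559.58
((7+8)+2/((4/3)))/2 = 8.25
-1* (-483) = 483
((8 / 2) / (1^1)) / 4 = 1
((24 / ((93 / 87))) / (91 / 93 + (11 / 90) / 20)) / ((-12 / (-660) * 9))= 7656000 / 54941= 139.35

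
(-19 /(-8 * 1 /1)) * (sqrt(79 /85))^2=1501 /680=2.21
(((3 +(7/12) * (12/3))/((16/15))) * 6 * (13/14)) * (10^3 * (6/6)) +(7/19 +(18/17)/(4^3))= 2015547853/72352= 27857.53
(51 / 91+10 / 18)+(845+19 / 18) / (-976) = 132763 / 532896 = 0.25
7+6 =13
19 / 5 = 3.80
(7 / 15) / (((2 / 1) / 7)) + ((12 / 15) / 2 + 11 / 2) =113 / 15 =7.53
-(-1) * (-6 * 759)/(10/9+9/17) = -696762/251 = -2775.94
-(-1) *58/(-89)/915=-0.00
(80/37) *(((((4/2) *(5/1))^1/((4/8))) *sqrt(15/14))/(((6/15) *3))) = 2000 *sqrt(210)/777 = 37.30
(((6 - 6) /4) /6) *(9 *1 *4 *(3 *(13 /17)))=0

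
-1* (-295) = 295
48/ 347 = 0.14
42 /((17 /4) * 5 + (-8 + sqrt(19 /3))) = 26712 /8123 - 672 * sqrt(57) /8123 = 2.66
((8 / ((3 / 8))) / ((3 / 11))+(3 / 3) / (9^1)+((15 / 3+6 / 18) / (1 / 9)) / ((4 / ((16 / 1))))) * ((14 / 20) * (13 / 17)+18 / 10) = 321967 / 510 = 631.31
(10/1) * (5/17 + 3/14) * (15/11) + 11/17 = 902/119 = 7.58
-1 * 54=-54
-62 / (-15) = 62 / 15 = 4.13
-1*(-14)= 14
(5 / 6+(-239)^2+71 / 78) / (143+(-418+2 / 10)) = -11138935 / 53586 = -207.87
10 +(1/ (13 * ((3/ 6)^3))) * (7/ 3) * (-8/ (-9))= 3958/ 351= 11.28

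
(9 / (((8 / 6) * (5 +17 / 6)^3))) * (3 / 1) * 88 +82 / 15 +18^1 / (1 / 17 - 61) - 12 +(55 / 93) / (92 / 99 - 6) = -10162236904451 / 3138484674255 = -3.24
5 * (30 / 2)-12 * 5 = 15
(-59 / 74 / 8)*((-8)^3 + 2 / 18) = 271813 / 5328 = 51.02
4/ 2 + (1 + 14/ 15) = 59/ 15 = 3.93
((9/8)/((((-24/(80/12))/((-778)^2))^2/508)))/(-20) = -14540258601035/18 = -807792144501.94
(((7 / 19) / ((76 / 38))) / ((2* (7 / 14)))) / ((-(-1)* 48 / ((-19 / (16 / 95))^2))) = 1200325 / 24576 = 48.84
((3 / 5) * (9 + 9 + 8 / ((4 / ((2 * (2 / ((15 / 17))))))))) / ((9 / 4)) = 1624 / 225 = 7.22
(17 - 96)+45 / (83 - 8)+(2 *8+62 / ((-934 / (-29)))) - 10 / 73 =-10331607 / 170455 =-60.61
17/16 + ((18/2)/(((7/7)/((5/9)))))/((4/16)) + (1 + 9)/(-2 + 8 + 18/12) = 1075/48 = 22.40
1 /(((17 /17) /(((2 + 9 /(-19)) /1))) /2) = 58 /19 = 3.05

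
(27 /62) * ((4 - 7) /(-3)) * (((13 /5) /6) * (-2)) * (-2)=0.75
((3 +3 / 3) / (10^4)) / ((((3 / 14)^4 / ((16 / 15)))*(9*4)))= 38416 / 6834375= 0.01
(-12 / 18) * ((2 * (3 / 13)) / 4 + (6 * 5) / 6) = -133 / 39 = -3.41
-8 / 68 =-2 / 17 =-0.12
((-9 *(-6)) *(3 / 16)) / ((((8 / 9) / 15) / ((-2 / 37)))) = -10935 / 1184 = -9.24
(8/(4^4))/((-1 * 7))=-1/224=-0.00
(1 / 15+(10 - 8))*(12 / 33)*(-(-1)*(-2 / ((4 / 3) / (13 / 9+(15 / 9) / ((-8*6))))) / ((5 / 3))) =-6293 / 6600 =-0.95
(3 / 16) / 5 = 3 / 80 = 0.04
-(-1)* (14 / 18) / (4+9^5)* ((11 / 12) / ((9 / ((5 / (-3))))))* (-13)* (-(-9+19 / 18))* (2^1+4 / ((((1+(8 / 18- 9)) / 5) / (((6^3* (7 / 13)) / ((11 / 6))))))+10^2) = -133698565 / 8782125948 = -0.02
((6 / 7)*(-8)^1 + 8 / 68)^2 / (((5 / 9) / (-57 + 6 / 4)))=-321280398 / 70805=-4537.54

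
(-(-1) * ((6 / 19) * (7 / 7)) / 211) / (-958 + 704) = -3 / 509143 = -0.00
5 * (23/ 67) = 115/ 67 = 1.72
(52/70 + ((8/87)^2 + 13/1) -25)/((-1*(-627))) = -0.02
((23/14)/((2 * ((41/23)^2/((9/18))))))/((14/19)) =231173/1317904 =0.18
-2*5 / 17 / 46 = -5 / 391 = -0.01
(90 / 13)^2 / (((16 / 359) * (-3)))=-242325 / 676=-358.47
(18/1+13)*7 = 217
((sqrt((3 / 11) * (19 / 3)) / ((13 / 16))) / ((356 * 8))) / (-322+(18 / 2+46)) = -sqrt(209) / 6796218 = -0.00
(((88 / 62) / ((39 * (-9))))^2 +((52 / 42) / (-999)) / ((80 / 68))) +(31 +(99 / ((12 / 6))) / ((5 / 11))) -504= -11165014736732 / 30664605699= -364.10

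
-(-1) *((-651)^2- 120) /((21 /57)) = 8049939 /7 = 1149991.29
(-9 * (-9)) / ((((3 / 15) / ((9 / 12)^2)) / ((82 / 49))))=149445 / 392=381.24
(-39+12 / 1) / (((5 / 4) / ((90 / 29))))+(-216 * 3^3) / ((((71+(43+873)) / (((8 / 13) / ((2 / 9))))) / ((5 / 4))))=-10851408 / 124033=-87.49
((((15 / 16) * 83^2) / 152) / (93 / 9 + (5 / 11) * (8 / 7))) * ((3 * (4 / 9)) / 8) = 7956795 / 12194048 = 0.65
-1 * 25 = -25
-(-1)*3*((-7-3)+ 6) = -12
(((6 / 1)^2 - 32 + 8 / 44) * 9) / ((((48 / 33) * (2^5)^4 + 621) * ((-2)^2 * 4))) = 207 / 134272376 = 0.00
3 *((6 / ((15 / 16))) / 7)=96 / 35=2.74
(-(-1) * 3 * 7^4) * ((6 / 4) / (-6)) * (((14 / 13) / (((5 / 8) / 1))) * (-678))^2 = -10383621679872 / 4225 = -2457661936.06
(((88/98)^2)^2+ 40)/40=29292517/28824005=1.02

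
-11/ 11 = -1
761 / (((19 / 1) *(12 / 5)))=3805 / 228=16.69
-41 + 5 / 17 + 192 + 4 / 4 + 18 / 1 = 2895 / 17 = 170.29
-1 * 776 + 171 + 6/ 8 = -2417/ 4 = -604.25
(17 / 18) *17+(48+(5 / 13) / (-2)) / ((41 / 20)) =377777 / 9594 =39.38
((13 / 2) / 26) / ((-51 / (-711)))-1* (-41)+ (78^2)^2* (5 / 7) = 12585140215 / 476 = 26439370.20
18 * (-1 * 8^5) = -589824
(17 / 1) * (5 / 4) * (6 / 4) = 255 / 8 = 31.88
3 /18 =0.17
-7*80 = -560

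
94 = 94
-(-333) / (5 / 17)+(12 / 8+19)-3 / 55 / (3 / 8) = 126781 / 110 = 1152.55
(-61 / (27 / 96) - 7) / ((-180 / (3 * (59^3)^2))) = 16998755057323 / 108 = 157395880160.40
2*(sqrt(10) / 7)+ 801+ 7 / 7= 2*sqrt(10) / 7+ 802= 802.90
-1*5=-5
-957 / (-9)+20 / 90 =106.56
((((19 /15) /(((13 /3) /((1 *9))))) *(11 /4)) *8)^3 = 53242246728 /274625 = 193872.54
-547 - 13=-560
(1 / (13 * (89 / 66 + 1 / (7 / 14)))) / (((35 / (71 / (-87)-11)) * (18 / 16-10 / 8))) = 180928 / 2916095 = 0.06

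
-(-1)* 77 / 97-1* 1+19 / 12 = 1.38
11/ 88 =1/ 8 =0.12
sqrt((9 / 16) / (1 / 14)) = 3 * sqrt(14) / 4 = 2.81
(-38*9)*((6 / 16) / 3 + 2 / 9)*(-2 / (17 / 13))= 6175 / 34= 181.62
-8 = -8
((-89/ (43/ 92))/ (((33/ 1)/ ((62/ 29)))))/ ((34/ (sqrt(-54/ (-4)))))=-126914 * sqrt(6)/ 233189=-1.33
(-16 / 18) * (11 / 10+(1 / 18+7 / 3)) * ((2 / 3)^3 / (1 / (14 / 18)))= -70336 / 98415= -0.71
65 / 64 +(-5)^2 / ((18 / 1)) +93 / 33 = 33091 / 6336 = 5.22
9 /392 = 0.02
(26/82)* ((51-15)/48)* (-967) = -37713/164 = -229.96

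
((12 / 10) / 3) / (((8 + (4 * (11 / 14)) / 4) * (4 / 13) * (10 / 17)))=1547 / 6150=0.25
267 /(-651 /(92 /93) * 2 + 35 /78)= -239499 /1180186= -0.20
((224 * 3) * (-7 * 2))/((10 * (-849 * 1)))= 1568/1415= 1.11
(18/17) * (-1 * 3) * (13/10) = -351/85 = -4.13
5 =5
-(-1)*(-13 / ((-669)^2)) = -13 / 447561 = -0.00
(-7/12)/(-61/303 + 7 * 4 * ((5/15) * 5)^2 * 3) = -707/282556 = -0.00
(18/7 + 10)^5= 5277319168/16807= 313995.31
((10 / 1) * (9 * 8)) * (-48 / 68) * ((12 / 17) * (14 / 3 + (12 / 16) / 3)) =-509760 / 289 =-1763.88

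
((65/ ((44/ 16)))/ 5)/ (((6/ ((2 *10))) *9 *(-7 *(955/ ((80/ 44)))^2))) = -8320/ 9177123879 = -0.00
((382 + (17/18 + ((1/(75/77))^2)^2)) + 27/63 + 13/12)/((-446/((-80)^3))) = 174893353995776/395128125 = 442624.41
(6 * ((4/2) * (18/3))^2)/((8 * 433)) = 108/433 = 0.25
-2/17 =-0.12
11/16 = 0.69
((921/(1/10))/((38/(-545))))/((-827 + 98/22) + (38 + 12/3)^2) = -9202325/65588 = -140.31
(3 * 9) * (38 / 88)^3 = 185193 / 85184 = 2.17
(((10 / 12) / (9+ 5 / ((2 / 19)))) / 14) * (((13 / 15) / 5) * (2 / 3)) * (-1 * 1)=-13 / 106785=-0.00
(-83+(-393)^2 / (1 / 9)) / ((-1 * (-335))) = 1389958 / 335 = 4149.13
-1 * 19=-19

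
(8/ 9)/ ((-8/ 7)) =-7/ 9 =-0.78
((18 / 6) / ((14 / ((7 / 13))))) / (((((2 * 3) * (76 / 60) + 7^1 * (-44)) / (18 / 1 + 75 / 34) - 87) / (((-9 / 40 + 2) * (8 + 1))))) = -1316979 / 72781904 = -0.02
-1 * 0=0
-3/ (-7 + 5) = 3/ 2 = 1.50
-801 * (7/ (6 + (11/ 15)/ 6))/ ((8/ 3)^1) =-756945/ 2204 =-343.44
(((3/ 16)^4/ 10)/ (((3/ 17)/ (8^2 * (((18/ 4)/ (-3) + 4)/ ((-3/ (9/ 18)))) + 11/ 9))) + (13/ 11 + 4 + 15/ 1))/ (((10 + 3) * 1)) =1.55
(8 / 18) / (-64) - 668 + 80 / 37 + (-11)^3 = -10639189 / 5328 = -1996.84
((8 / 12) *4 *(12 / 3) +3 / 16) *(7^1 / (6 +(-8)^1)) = -37.99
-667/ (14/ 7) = -667/ 2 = -333.50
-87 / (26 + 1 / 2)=-174 / 53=-3.28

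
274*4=1096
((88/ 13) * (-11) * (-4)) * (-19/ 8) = -9196/ 13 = -707.38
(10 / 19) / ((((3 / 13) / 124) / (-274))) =-4416880 / 57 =-77489.12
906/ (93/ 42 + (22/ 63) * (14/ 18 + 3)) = 1027404/ 4007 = 256.40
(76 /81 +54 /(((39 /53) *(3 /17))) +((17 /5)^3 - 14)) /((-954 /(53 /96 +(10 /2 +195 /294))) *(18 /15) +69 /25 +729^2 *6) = 130869060361 /943864028901315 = 0.00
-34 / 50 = -17 / 25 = -0.68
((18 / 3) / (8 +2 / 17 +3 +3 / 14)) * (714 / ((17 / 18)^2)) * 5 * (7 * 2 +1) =28576800 / 899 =31787.32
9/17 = 0.53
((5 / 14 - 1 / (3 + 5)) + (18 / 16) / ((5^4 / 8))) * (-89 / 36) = -767981 / 1260000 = -0.61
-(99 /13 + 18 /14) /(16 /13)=-405 /56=-7.23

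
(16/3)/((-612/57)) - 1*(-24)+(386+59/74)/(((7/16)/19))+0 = 95226836/5661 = 16821.56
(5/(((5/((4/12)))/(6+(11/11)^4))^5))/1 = 16807/151875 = 0.11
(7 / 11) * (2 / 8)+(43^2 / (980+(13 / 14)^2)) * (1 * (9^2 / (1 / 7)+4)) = 9106383839 / 8458956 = 1076.54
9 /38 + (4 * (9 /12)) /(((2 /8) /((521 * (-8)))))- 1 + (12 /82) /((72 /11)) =-50016.74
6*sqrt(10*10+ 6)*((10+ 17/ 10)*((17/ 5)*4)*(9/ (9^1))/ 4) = 5967*sqrt(106)/ 25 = 2457.36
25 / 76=0.33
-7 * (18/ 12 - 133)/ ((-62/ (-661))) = 1216901/ 124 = 9813.72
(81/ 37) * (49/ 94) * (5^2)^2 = 2480625/ 3478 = 713.23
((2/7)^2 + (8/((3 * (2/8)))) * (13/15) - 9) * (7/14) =719/4410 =0.16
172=172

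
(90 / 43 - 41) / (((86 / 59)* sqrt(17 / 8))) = -98707* sqrt(34) / 31433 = -18.31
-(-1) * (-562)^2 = 315844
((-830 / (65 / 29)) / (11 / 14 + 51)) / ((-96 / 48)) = 3.58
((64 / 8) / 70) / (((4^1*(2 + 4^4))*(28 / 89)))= 89 / 252840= 0.00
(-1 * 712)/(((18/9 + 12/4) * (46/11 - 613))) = 7832/33485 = 0.23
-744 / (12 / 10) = -620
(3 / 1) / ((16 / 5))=15 / 16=0.94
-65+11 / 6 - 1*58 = -727 / 6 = -121.17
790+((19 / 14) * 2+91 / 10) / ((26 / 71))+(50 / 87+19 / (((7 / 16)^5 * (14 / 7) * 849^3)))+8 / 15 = 63852767766183026921 / 77550502578314220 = 823.37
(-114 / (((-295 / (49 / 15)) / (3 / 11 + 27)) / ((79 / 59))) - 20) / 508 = 249839 / 4862957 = 0.05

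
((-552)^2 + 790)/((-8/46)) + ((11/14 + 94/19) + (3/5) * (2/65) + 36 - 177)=-75934470477/43225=-1756725.75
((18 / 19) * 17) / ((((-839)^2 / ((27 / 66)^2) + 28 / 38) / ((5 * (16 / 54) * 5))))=3672 / 129465173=0.00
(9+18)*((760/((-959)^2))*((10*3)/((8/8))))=615600/919681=0.67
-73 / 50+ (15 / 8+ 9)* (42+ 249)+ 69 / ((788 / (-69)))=124390651 / 39400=3157.12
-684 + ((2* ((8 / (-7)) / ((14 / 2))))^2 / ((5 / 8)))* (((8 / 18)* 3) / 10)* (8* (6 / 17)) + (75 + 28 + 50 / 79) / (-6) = -113053755737 / 161227150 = -701.21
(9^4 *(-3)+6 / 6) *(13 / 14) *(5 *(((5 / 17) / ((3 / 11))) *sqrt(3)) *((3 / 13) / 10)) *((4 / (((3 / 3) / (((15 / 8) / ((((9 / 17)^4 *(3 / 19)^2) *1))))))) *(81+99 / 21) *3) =-3878927481.37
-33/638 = -3/58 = -0.05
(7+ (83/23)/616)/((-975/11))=-99259/1255800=-0.08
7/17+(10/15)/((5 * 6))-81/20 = -2213/612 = -3.62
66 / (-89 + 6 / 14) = -231 / 310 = -0.75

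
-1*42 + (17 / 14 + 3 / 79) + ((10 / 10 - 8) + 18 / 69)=-1207971 / 25438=-47.49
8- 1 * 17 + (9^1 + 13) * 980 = 21551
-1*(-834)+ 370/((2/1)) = 1019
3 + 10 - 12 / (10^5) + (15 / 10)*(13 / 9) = 1137491 / 75000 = 15.17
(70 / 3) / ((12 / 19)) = 665 / 18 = 36.94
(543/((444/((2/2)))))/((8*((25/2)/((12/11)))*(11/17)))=9231/447700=0.02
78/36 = 13/6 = 2.17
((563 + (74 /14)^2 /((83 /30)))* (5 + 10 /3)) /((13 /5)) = 1836.85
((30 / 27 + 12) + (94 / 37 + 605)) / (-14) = -206677 / 4662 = -44.33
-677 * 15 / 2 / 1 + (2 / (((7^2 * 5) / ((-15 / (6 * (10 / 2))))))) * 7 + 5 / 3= -5075.86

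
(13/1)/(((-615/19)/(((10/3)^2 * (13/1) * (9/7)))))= -64220/861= -74.59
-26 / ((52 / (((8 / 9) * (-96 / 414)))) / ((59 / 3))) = 3776 / 1863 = 2.03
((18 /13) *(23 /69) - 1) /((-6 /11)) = 77 /78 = 0.99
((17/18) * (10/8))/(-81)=-85/5832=-0.01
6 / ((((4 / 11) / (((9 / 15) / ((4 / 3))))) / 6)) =891 / 20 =44.55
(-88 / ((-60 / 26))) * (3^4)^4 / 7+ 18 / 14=8207574849 / 35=234502138.54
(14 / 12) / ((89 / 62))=217 / 267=0.81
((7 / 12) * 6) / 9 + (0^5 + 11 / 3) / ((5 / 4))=3.32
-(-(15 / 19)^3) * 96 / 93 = 108000 / 212629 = 0.51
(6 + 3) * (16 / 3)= 48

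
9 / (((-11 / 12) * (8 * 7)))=-27 / 154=-0.18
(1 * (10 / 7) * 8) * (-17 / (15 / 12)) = -155.43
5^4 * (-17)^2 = 180625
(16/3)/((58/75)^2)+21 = 25161/841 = 29.92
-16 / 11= -1.45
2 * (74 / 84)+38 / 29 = 1871 / 609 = 3.07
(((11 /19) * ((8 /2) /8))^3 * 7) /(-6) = -9317 /329232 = -0.03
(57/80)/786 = 19/20960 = 0.00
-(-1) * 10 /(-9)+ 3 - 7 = -46 /9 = -5.11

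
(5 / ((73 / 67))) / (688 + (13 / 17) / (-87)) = 495465 / 74280347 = 0.01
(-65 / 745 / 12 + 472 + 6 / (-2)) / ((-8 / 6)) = -838559 / 2384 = -351.74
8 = 8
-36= -36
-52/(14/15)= -390/7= -55.71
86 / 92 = 43 / 46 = 0.93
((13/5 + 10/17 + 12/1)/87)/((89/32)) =41312/658155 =0.06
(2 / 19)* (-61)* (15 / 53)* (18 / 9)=-3660 / 1007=-3.63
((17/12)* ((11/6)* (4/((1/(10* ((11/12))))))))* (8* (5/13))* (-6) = -205700/117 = -1758.12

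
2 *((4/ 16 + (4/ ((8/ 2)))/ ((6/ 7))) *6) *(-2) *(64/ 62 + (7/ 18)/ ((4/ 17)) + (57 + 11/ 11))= -2302633/ 1116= -2063.29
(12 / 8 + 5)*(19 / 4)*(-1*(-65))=16055 / 8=2006.88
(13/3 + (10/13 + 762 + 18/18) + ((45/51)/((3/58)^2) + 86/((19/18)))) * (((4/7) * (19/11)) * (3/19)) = 59426608/323323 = 183.80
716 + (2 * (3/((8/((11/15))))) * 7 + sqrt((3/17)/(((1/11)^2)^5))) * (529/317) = 4580173/6340 + 85195979 * sqrt(51)/5389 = 113622.96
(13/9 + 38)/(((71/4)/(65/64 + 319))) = 711.15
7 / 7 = 1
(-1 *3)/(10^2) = -3/100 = -0.03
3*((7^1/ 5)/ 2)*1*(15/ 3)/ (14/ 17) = 51/ 4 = 12.75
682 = 682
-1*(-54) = 54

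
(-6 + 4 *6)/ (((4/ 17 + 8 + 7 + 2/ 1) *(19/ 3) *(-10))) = -459/ 27835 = -0.02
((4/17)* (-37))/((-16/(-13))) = -481/68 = -7.07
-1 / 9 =-0.11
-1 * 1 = -1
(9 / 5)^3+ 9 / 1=1854 / 125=14.83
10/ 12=5/ 6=0.83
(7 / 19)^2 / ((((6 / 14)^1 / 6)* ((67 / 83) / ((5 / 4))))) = 142345 / 48374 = 2.94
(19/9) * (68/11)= 1292/99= 13.05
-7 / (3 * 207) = -7 / 621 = -0.01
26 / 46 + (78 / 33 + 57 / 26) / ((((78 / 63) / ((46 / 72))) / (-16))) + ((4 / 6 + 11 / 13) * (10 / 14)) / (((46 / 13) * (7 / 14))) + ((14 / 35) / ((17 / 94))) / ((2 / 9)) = -2021506973 / 76321245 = -26.49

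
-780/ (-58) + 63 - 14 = 1811/ 29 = 62.45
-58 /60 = -29 /30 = -0.97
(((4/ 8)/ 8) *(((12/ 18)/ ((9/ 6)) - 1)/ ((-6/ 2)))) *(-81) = -15/ 16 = -0.94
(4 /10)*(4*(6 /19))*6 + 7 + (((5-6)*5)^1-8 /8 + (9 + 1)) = 1333 /95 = 14.03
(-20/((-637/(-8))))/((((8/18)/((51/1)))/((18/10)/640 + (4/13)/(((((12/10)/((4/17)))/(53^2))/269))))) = -870475445703/662480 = -1313964.87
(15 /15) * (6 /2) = 3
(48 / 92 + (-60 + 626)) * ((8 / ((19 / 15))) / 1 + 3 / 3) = 1811170 / 437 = 4144.55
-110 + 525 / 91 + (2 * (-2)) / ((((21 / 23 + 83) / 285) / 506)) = -17509031 / 2509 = -6978.49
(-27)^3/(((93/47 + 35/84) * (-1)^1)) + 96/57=8218.72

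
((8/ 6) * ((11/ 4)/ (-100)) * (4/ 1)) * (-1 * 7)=1.03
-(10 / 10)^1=-1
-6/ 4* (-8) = 12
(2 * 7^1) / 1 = 14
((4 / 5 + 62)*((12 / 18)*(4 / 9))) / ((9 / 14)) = 35168 / 1215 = 28.94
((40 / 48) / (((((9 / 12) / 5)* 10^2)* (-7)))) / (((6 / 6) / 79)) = -79 / 126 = -0.63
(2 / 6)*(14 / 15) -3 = -121 / 45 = -2.69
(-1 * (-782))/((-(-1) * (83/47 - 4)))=-36754/105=-350.04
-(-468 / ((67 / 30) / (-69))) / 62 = -484380 / 2077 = -233.21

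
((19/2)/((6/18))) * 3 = 171/2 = 85.50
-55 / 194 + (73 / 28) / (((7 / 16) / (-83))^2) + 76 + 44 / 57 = 356196354151 / 3792894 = 93911.50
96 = 96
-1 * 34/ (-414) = 17/ 207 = 0.08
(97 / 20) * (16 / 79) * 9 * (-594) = -2074248 / 395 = -5251.26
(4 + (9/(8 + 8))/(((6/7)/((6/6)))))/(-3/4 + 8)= 149/232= 0.64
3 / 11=0.27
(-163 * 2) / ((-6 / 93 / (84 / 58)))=212226 / 29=7318.14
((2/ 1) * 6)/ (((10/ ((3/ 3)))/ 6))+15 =111/ 5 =22.20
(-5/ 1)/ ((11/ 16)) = -80/ 11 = -7.27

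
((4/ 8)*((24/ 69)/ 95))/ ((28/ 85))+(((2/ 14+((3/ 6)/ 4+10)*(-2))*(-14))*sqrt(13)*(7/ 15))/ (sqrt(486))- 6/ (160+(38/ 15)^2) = -75937/ 2490026+3941*sqrt(78)/ 1620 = 21.45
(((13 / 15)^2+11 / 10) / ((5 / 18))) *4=3332 / 125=26.66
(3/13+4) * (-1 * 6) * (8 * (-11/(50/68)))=197472/65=3038.03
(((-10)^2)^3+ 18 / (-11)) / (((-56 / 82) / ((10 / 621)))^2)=33019588825 / 59388714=555.99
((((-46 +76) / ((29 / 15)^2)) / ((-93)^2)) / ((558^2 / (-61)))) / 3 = -7625 / 125822348082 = -0.00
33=33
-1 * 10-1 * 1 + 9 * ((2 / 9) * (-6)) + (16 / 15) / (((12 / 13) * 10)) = -5149 / 225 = -22.88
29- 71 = -42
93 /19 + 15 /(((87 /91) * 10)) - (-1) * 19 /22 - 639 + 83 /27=-102868273 /163647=-628.60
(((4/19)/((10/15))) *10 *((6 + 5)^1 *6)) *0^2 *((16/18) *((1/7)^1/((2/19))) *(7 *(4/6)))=0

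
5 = 5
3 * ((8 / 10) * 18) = 216 / 5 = 43.20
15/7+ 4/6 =59/21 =2.81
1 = 1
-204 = -204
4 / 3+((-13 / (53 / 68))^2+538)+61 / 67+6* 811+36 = 3229812475 / 564609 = 5720.44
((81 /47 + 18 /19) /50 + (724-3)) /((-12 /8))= -6439007 /13395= -480.70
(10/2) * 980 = 4900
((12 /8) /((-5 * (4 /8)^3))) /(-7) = 12 /35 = 0.34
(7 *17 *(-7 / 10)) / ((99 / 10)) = -8.41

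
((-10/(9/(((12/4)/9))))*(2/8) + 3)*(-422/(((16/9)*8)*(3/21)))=-231889/384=-603.88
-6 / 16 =-3 / 8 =-0.38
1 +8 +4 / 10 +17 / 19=978 / 95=10.29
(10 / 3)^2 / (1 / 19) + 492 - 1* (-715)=1418.11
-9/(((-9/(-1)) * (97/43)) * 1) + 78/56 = 2579/2716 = 0.95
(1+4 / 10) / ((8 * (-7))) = -1 / 40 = -0.02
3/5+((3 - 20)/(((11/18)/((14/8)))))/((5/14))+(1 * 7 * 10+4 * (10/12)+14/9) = -30106/495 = -60.82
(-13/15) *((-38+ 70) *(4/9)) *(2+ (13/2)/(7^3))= -230464/9261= -24.89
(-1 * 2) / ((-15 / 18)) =12 / 5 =2.40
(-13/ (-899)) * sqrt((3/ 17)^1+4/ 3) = 0.02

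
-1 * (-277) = 277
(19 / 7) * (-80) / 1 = -1520 / 7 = -217.14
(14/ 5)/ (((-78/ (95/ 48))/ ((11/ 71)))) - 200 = -26583863/ 132912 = -200.01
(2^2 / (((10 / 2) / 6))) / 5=24 / 25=0.96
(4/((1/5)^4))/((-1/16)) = -40000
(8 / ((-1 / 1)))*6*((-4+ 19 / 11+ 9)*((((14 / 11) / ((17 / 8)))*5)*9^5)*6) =-704733281280 / 2057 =-342602470.24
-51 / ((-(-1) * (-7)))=51 / 7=7.29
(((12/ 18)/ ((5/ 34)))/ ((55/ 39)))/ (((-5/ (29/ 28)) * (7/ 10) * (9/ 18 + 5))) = -25636/ 148225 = -0.17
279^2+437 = 78278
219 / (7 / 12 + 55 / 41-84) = -107748 / 40381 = -2.67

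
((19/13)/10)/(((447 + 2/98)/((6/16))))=2793/22780160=0.00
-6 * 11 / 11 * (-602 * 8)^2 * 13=-1809120768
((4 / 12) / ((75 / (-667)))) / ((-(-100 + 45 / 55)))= -7337 / 245475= -0.03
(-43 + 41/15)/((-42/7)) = 302/45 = 6.71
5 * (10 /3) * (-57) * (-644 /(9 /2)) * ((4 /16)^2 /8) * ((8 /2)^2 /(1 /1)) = 152950 /9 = 16994.44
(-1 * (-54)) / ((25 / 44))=2376 / 25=95.04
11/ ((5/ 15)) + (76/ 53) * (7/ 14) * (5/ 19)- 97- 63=-6721/ 53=-126.81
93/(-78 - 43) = -93/121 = -0.77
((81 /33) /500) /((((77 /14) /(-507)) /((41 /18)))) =-62361 /60500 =-1.03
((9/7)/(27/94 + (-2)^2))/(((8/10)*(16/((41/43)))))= 86715/3881696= 0.02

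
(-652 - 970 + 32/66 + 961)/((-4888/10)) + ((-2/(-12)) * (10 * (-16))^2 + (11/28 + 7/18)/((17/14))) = 17558081509/4113252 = 4268.66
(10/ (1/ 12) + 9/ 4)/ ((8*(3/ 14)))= 1141/ 16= 71.31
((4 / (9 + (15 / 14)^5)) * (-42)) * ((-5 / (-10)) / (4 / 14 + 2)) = -3.53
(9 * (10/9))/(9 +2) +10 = 120/11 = 10.91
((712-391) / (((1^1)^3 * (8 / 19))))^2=37197801 / 64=581215.64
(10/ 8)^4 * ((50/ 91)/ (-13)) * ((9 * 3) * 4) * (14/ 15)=-28125/ 2704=-10.40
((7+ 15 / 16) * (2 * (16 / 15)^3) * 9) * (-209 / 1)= -13590016 / 375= -36240.04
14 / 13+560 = 7294 / 13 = 561.08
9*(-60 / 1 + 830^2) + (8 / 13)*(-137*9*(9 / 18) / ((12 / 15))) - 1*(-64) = 80588947 / 13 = 6199149.77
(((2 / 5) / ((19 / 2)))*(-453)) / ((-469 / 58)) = 105096 / 44555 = 2.36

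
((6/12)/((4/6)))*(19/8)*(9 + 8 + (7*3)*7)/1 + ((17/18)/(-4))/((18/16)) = 189161/648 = 291.92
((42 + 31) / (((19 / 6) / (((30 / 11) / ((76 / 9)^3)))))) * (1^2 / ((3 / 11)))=798255 / 2085136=0.38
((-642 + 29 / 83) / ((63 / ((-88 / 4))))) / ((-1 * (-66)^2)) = -53257 / 1035342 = -0.05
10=10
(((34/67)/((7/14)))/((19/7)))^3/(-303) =-107850176/625068825351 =-0.00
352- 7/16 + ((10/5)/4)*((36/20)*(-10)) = 5481/16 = 342.56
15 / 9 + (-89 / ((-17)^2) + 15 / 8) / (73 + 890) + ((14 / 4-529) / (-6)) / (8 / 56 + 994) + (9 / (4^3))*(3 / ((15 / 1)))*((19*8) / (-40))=5111496603977 / 3098781460800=1.65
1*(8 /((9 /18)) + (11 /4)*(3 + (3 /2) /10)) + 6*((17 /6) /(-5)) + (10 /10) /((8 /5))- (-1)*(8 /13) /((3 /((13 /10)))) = 5317 /240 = 22.15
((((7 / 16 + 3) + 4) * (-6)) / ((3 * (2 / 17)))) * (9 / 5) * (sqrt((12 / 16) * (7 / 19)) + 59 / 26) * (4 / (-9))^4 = -24.82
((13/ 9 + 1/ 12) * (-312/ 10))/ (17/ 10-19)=1430/ 519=2.76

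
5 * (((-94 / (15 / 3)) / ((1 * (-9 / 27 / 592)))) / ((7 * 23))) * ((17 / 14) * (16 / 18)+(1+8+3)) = 45853952 / 3381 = 13562.25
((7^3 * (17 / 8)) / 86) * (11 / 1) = 64141 / 688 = 93.23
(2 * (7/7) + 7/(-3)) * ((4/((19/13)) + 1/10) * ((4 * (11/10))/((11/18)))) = -3234/475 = -6.81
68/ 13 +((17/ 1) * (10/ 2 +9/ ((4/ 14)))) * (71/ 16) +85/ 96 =1721981/ 624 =2759.58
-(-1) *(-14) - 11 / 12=-14.92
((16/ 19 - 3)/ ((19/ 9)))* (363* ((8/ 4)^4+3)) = -133947/ 19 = -7049.84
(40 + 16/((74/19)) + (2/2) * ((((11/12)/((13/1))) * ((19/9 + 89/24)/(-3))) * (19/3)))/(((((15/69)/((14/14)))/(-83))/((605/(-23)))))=1624309516027/3740256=434277.63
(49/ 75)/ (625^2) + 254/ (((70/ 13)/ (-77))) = -106412109326/ 29296875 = -3632.20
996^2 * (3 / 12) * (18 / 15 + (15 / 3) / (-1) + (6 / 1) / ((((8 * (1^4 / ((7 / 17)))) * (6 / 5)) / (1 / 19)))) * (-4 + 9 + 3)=-12132603684 / 1615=-7512448.10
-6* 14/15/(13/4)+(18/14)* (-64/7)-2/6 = -131969/9555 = -13.81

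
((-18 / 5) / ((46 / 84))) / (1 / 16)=-12096 / 115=-105.18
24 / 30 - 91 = -90.20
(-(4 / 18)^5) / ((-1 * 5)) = 32 / 295245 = 0.00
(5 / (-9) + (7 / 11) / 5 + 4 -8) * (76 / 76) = -2192 / 495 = -4.43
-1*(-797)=797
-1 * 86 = -86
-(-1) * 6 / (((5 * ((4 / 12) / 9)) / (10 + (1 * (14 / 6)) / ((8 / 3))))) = 7047 / 20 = 352.35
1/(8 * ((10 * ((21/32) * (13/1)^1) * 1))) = 0.00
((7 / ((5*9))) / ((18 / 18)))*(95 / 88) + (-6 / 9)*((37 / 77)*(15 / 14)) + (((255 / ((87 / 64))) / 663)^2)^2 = -1191610762130507 / 7055522349227352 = -0.17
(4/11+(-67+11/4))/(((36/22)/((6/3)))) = -937/12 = -78.08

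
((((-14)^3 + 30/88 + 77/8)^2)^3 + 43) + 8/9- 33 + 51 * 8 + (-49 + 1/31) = 54115763396604969795572739979412447/129568740212736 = 417660643360069065808.04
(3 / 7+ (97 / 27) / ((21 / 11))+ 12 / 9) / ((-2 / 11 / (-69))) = 261349 / 189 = 1382.80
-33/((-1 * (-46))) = -33/46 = -0.72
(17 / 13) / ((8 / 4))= 17 / 26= 0.65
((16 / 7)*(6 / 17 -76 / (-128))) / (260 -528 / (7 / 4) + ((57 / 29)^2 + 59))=433115 / 4233136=0.10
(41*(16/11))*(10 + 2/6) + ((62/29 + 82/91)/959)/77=360264608012/584615031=616.24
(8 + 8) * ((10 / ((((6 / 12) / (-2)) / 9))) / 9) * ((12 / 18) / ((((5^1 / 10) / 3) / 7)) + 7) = -22400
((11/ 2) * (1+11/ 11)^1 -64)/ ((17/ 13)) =-689/ 17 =-40.53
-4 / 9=-0.44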